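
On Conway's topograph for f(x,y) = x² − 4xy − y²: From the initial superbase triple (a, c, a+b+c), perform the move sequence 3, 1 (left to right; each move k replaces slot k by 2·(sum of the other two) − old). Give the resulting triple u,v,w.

start (1,-1,-4) = (f(1,0),f(0,1),f(1,1))
replace slot 3: 2·(1+(-1)) − (-4) = 4 → (1,-1,4)
replace slot 1: 2·((-1)+4) − 1 = 5 → (5,-1,4)

5,-1,4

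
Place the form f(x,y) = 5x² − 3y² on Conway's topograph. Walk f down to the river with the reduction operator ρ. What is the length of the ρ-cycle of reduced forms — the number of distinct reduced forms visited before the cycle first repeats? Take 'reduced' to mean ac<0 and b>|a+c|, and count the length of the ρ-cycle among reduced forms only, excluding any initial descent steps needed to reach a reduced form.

D = 60, ⌊√D⌋ = 7
descent: ρ → (-3,6,2)  [lands on river]
river: ρ → (2,6,-3)
ρ-cycle length = 2 (tail of 1 descent step not counted)

2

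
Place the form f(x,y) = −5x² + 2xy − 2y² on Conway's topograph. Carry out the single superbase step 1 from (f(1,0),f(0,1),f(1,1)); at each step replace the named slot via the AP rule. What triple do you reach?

start (-5,-2,-5) = (f(1,0),f(0,1),f(1,1))
replace slot 1: 2·((-2)+(-5)) − (-5) = -9 → (-9,-2,-5)

-9,-2,-5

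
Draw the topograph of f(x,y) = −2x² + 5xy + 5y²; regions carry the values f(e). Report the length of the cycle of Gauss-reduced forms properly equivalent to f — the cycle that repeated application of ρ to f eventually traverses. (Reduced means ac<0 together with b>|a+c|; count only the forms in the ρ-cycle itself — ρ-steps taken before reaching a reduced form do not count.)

D = 65, ⌊√D⌋ = 8
river: ρ → (5,5,-2)
river: ρ → (-2,7,2)
river: ρ → (2,5,-5)
river: ρ → (-5,5,2)
river: ρ → (2,7,-2)
river: ρ → (-2,5,5)
ρ-cycle length = 6 (tail of 0 descent steps not counted)

6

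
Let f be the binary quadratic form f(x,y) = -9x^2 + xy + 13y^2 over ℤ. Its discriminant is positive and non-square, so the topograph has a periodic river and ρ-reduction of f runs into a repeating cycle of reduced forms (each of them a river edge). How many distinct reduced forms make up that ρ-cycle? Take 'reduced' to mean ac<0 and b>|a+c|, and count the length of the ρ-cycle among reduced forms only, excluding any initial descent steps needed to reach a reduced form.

D = 469, ⌊√D⌋ = 21
descent: ρ → (13,-1,-9)
descent: ρ → (-9,19,3)  [lands on river]
river: ρ → (3,17,-15)
river: ρ → (-15,13,5)
river: ρ → (5,17,-9)
ρ-cycle length = 4 (tail of 2 descent steps not counted)

4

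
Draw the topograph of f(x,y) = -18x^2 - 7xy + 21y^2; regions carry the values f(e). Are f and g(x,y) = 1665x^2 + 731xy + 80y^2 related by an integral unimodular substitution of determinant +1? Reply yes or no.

D₁ = 1561, D₂ = 1561
river cycle of f (length 56): (21, 7, -18), (-18, 29, 10), (10, 31, -15), (-15, 29, 12), (12, 19, -25), (-25, 31, 6), (6, 29, -30), (-30, 31, 5), (5, 39, -2), (-2, 37, 24), … (46 more)
river cycle of g (length 56): (10, 31, -15), (-15, 29, 12), (12, 19, -25), (-25, 31, 6), (6, 29, -30), (-30, 31, 5), (5, 39, -2), (-2, 37, 24), (24, 11, -15), (-15, 19, 20), … (46 more)
cycles coincide ⇒ equivalent

yes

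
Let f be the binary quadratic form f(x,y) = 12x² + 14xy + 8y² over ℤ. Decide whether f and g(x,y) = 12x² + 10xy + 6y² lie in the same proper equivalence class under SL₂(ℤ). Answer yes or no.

D₁ = -188, D₂ = -188
f: translate: b→-10 (≡14 mod 24), so (12,14,8)→(12,-10,6)
f: flip: (12,-10,6)→(6,10,12)
f: translate: b→-2 (≡10 mod 12), so (6,10,12)→(6,-2,8)
f: reduced (well bottom): (6,-2,8) with a≤c, −a<b≤a
g: flip: (12,10,6)→(6,-10,12)
g: translate: b→2 (≡-10 mod 12), so (6,-10,12)→(6,2,8)
g: reduced (well bottom): (6,2,8) with a≤c, −a<b≤a
reduced forms (6, -2, 8) vs (6, 2, 8) ⇒ inequivalent

no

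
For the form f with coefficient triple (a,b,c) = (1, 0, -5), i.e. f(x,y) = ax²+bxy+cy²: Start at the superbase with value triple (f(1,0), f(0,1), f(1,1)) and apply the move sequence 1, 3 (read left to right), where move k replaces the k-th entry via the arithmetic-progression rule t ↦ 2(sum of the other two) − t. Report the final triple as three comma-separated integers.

start (1,-5,-4) = (f(1,0),f(0,1),f(1,1))
replace slot 1: 2·((-5)+(-4)) − 1 = -19 → (-19,-5,-4)
replace slot 3: 2·((-19)+(-5)) − (-4) = -44 → (-19,-5,-44)

-19,-5,-44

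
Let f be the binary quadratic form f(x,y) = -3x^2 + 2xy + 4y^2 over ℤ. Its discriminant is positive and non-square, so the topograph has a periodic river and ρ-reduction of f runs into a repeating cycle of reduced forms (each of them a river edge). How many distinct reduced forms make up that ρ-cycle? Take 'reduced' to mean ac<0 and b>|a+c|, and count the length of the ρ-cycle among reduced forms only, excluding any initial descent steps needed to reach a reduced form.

D = 52, ⌊√D⌋ = 7
river: ρ → (4,6,-1)
river: ρ → (-1,6,4)
river: ρ → (4,2,-3)
river: ρ → (-3,4,3)
river: ρ → (3,2,-4)
river: ρ → (-4,6,1)
river: ρ → (1,6,-4)
river: ρ → (-4,2,3)
river: ρ → (3,4,-3)
river: ρ → (-3,2,4)
ρ-cycle length = 10 (tail of 0 descent steps not counted)

10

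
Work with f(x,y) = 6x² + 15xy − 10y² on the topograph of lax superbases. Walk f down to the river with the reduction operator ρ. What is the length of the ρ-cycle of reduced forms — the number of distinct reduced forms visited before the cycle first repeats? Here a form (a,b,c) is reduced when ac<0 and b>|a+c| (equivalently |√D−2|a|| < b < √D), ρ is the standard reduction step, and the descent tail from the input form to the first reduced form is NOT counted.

D = 465, ⌊√D⌋ = 21
river: ρ → (-10,5,11)
river: ρ → (11,17,-4)
river: ρ → (-4,15,15)
river: ρ → (15,15,-4)
river: ρ → (-4,17,11)
river: ρ → (11,5,-10)
river: ρ → (-10,15,6)
river: ρ → (6,21,-1)
river: ρ → (-1,21,6)
river: ρ → (6,15,-10)
ρ-cycle length = 10 (tail of 0 descent steps not counted)

10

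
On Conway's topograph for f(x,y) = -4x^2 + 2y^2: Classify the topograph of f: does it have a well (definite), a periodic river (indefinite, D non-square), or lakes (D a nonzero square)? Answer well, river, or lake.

D = b²−4ac = 0² − 4·(-4)·2 = 32
D > 0 non-square ⇒ indefinite ⇒ periodic river

river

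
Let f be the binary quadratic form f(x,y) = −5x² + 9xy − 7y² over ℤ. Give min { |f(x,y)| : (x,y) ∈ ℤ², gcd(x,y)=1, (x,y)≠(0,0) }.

translate: b→1 (≡-9 mod 10), so (5,-9,7)→(5,1,3)
flip: (5,1,3)→(3,-1,5)
reduced (well bottom): (3,-1,5) with a≤c, −a<b≤a
well minimum |f| = |-3| = 3 (negative-definite)

3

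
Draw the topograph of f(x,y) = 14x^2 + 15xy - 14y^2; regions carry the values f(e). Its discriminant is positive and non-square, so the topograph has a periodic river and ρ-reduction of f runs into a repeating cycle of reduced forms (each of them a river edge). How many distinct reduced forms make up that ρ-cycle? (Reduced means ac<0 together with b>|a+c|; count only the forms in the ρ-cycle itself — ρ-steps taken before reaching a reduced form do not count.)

D = 1009, ⌊√D⌋ = 31
river: ρ → (-14,13,15)
river: ρ → (15,17,-12)
river: ρ → (-12,31,1)
river: ρ → (1,31,-12)
river: ρ → (-12,17,15)
river: ρ → (15,13,-14)
river: ρ → (-14,15,14)
river: ρ → (14,13,-15)
river: ρ → (-15,17,12)
river: ρ → (12,31,-1)
river: ρ → (-1,31,12)
river: ρ → (12,17,-15)
river: ρ → (-15,13,14)
river: ρ → (14,15,-14)
ρ-cycle length = 14 (tail of 0 descent steps not counted)

14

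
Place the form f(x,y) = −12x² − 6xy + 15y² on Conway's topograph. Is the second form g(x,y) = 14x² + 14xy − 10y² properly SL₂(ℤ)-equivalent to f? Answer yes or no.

D₁ = 756, D₂ = 756
river cycle of f (length 6): (15, 6, -12), (-12, 18, 9), (9, 18, -12), (-12, 6, 15), (15, 24, -3), (-3, 24, 15)
river cycle of g (length 4): (-10, 26, 2), (2, 26, -10), (-10, 14, 14), (14, 14, -10)
cycles differ ⇒ inequivalent

no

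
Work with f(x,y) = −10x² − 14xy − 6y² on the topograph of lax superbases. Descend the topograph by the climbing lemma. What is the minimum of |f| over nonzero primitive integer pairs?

translate: b→-6 (≡14 mod 20), so (10,14,6)→(10,-6,2)
flip: (10,-6,2)→(2,6,10)
translate: b→2 (≡6 mod 4), so (2,6,10)→(2,2,6)
reduced (well bottom): (2,2,6) with a≤c, −a<b≤a
well minimum |f| = |-2| = 2 (negative-definite)

2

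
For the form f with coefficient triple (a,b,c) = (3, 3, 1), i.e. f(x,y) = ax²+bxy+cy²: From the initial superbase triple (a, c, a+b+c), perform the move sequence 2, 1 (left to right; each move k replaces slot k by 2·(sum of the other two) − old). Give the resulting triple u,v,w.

start (3,1,7) = (f(1,0),f(0,1),f(1,1))
replace slot 2: 2·(3+7) − 1 = 19 → (3,19,7)
replace slot 1: 2·(19+7) − 3 = 49 → (49,19,7)

49,19,7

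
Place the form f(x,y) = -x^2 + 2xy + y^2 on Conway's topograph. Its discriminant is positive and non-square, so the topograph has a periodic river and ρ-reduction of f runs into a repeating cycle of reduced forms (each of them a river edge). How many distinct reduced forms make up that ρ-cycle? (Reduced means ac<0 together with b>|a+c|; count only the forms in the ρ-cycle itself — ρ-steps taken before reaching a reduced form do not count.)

D = 8, ⌊√D⌋ = 2
river: ρ → (1,2,-1)
river: ρ → (-1,2,1)
ρ-cycle length = 2 (tail of 0 descent steps not counted)

2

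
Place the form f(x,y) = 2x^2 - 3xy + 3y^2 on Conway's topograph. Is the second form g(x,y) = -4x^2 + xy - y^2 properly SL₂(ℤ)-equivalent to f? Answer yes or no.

D₁ = -15, D₂ = -15
f: translate: b→1 (≡-3 mod 4), so (2,-3,3)→(2,1,2)
f: reduced (well bottom): (2,1,2) with a≤c, −a<b≤a
g is negative-definite; reduce −g:
−g: flip: (4,-1,1)→(1,1,4)
−g: reduced (well bottom): (1,1,4) with a≤c, −a<b≤a
flip sign back: reduced form of g is (-1,-1,-4)
reduced forms (2, 1, 2) vs (-1, -1, -4) ⇒ inequivalent

no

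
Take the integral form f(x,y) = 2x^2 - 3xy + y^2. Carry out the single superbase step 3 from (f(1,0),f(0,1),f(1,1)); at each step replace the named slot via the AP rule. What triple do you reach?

start (2,1,0) = (f(1,0),f(0,1),f(1,1))
replace slot 3: 2·(2+1) − 0 = 6 → (2,1,6)

2,1,6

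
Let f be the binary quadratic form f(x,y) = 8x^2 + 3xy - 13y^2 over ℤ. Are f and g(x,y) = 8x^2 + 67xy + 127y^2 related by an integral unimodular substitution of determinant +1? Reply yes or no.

D₁ = 425, D₂ = 425
river cycle of f (length 10): (8, 19, -2), (-2, 17, 17), (17, 17, -2), (-2, 19, 8), (8, 13, -8), (-8, 19, 2), (2, 17, -17), (-17, 17, 2), (2, 19, -8), (-8, 13, 8)
river cycle of g (length 10): (8, 19, -2), (-2, 17, 17), (17, 17, -2), (-2, 19, 8), (8, 13, -8), (-8, 19, 2), (2, 17, -17), (-17, 17, 2), (2, 19, -8), (-8, 13, 8)
cycles coincide ⇒ equivalent

yes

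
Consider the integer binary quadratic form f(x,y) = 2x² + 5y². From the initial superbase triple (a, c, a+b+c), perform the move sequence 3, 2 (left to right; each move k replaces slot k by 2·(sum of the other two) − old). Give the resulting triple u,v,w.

start (2,5,7) = (f(1,0),f(0,1),f(1,1))
replace slot 3: 2·(2+5) − 7 = 7 → (2,5,7)
replace slot 2: 2·(2+7) − 5 = 13 → (2,13,7)

2,13,7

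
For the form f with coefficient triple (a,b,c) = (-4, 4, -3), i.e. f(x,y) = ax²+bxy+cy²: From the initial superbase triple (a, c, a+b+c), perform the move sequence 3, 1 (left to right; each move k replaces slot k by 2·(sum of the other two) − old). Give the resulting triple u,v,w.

start (-4,-3,-3) = (f(1,0),f(0,1),f(1,1))
replace slot 3: 2·((-4)+(-3)) − (-3) = -11 → (-4,-3,-11)
replace slot 1: 2·((-3)+(-11)) − (-4) = -24 → (-24,-3,-11)

-24,-3,-11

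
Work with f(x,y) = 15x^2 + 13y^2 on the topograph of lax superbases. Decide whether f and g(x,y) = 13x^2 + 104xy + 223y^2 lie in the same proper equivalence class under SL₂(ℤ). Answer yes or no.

D₁ = -780, D₂ = -780
f: flip: (15,0,13)→(13,0,15)
f: reduced (well bottom): (13,0,15) with a≤c, −a<b≤a
g: translate: b→0 (≡104 mod 26), so (13,104,223)→(13,0,15)
g: reduced (well bottom): (13,0,15) with a≤c, −a<b≤a
reduced forms (13, 0, 15) vs (13, 0, 15) ⇒ equivalent

yes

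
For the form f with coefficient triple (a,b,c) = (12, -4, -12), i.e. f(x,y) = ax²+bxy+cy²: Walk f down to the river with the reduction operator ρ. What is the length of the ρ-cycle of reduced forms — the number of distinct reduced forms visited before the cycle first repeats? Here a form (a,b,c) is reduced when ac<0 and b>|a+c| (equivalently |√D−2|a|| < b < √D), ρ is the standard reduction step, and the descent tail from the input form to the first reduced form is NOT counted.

D = 592, ⌊√D⌋ = 24
descent: ρ → (-12,4,12)  [lands on river]
river: ρ → (12,20,-4)
river: ρ → (-4,20,12)
river: ρ → (12,4,-12)
river: ρ → (-12,20,4)
river: ρ → (4,20,-12)
ρ-cycle length = 6 (tail of 1 descent step not counted)

6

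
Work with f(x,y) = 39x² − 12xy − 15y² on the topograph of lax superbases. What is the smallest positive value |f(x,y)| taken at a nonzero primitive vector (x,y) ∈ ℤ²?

descent: ρ → (-15,42,12)  [lands on river]
river: ρ → (12,30,-33)
river: ρ → (-33,36,9)
river: ρ → (9,36,-33)
river: ρ → (-33,30,12)
river: ρ → (12,42,-15)
river: ρ → (-15,48,3)
river: ρ → (3,48,-15)
closes: descent 1, river 8
min |a| on river = 3

3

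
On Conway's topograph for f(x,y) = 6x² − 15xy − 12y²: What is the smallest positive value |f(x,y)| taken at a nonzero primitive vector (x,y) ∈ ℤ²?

descent: ρ → (-12,15,6)  [lands on river]
river: ρ → (6,21,-3)
river: ρ → (-3,21,6)
river: ρ → (6,15,-12)
river: ρ → (-12,9,9)
river: ρ → (9,9,-12)
closes: descent 1, river 6
min |a| on river = 3

3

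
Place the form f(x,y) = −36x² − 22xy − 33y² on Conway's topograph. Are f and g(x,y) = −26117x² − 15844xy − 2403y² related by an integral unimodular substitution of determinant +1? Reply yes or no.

D₁ = -4268, D₂ = -4268
f is negative-definite; reduce −f:
−f: flip: (36,22,33)→(33,-22,36)
−f: reduced (well bottom): (33,-22,36) with a≤c, −a<b≤a
flip sign back: reduced form of f is (-33,22,-36)
g is negative-definite; reduce −g:
−g: flip: (26117,15844,2403)→(2403,-15844,26117)
−g: translate: b→-1426 (≡-15844 mod 4806), so (2403,-15844,26117)→(2403,-1426,212)
−g: flip: (2403,-1426,212)→(212,1426,2403)
−g: translate: b→154 (≡1426 mod 424), so (212,1426,2403)→(212,154,33)
−g: flip: (212,154,33)→(33,-154,212)
−g: translate: b→-22 (≡-154 mod 66), so (33,-154,212)→(33,-22,36)
−g: reduced (well bottom): (33,-22,36) with a≤c, −a<b≤a
flip sign back: reduced form of g is (-33,22,-36)
reduced forms (-33, 22, -36) vs (-33, 22, -36) ⇒ equivalent

yes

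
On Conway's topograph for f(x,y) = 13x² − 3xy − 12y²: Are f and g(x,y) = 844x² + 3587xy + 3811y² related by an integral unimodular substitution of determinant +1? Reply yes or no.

D₁ = 633, D₂ = 633
river cycle of f (length 18): (-12, 3, 13), (13, 23, -2), (-2, 25, 1), (1, 25, -2), (-2, 23, 13), (13, 3, -12), (-12, 21, 4), (4, 19, -17), (-17, 15, 6), (6, 21, -8), … (8 more)
river cycle of g (length 18): (13, 23, -2), (-2, 25, 1), (1, 25, -2), (-2, 23, 13), (13, 3, -12), (-12, 21, 4), (4, 19, -17), (-17, 15, 6), (6, 21, -8), (-8, 11, 16), … (8 more)
cycles coincide ⇒ equivalent

yes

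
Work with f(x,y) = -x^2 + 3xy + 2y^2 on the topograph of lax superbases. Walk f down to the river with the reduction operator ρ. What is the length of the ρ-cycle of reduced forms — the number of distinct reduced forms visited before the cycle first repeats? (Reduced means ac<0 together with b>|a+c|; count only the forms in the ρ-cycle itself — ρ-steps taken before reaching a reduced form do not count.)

D = 17, ⌊√D⌋ = 4
river: ρ → (2,1,-2)
river: ρ → (-2,3,1)
river: ρ → (1,3,-2)
river: ρ → (-2,1,2)
river: ρ → (2,3,-1)
river: ρ → (-1,3,2)
ρ-cycle length = 6 (tail of 0 descent steps not counted)

6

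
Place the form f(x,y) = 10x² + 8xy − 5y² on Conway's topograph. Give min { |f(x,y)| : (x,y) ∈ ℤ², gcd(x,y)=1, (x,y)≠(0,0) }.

river: ρ → (-5,12,6)
river: ρ → (6,12,-5)
river: ρ → (-5,8,10)
river: ρ → (10,12,-3)
river: ρ → (-3,12,10)
river: ρ → (10,8,-5)
closes: descent 0, river 6
min |a| on river = 3

3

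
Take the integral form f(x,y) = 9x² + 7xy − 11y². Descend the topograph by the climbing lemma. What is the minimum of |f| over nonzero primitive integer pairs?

river: ρ → (-11,15,5)
river: ρ → (5,15,-11)
river: ρ → (-11,7,9)
river: ρ → (9,11,-9)
river: ρ → (-9,7,11)
river: ρ → (11,15,-5)
river: ρ → (-5,15,11)
river: ρ → (11,7,-9)
river: ρ → (-9,11,9)
river: ρ → (9,7,-11)
closes: descent 0, river 10
min |a| on river = 5

5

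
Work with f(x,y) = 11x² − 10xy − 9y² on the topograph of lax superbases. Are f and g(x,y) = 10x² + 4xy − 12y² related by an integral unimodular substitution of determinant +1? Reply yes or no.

D₁ = 496, D₂ = 496
river cycle of f (length 16): (-9, 10, 11), (11, 12, -8), (-8, 20, 3), (3, 22, -1), (-1, 22, 3), (3, 20, -8), (-8, 12, 11), (11, 10, -9), (-9, 8, 12), (12, 16, -5), … (6 more)
river cycle of g (length 8): (-12, 20, 2), (2, 20, -12), (-12, 4, 10), (10, 16, -6), (-6, 20, 4), (4, 20, -6), (-6, 16, 10), (10, 4, -12)
cycles differ ⇒ inequivalent

no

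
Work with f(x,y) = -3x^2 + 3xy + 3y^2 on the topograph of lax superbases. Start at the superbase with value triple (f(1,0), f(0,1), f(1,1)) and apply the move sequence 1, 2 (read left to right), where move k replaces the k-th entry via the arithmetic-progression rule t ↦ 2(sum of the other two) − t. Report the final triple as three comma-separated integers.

start (-3,3,3) = (f(1,0),f(0,1),f(1,1))
replace slot 1: 2·(3+3) − (-3) = 15 → (15,3,3)
replace slot 2: 2·(15+3) − 3 = 33 → (15,33,3)

15,33,3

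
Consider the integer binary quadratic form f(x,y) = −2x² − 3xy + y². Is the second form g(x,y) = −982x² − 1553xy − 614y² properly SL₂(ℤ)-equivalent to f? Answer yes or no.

D₁ = 17, D₂ = 17
river cycle of f (length 6): (1, 3, -2), (-2, 1, 2), (2, 3, -1), (-1, 3, 2), (2, 1, -2), (-2, 3, 1)
river cycle of g (length 6): (-2, 1, 2), (2, 3, -1), (-1, 3, 2), (2, 1, -2), (-2, 3, 1), (1, 3, -2)
cycles coincide ⇒ equivalent

yes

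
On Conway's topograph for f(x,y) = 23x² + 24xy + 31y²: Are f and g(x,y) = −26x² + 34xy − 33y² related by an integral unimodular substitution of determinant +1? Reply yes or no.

D₁ = -2276, D₂ = -2276
f: translate: b→-22 (≡24 mod 46), so (23,24,31)→(23,-22,30)
f: reduced (well bottom): (23,-22,30) with a≤c, −a<b≤a
g is negative-definite; reduce −g:
−g: translate: b→18 (≡-34 mod 52), so (26,-34,33)→(26,18,25)
−g: flip: (26,18,25)→(25,-18,26)
−g: reduced (well bottom): (25,-18,26) with a≤c, −a<b≤a
flip sign back: reduced form of g is (-25,18,-26)
reduced forms (23, -22, 30) vs (-25, 18, -26) ⇒ inequivalent

no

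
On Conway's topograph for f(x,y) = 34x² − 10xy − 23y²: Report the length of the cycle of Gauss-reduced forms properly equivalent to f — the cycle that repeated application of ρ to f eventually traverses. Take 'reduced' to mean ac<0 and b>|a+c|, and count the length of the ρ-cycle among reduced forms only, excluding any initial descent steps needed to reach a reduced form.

D = 3228, ⌊√D⌋ = 56
descent: ρ → (-23,56,1)  [lands on river]
river: ρ → (1,56,-23)
river: ρ → (-23,36,21)
river: ρ → (21,48,-11)
river: ρ → (-11,40,37)
river: ρ → (37,34,-14)
river: ρ → (-14,50,13)
river: ρ → (13,54,-6)
river: ρ → (-6,54,13)
river: ρ → (13,50,-14)
river: ρ → (-14,34,37)
river: ρ → (37,40,-11)
river: ρ → (-11,48,21)
river: ρ → (21,36,-23)
ρ-cycle length = 14 (tail of 1 descent step not counted)

14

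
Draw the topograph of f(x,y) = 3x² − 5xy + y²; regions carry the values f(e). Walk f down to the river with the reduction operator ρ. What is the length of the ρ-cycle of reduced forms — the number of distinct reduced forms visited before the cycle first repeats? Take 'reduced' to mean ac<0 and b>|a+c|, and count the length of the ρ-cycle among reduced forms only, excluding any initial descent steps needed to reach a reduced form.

D = 13, ⌊√D⌋ = 3
descent: ρ → (1,3,-1)  [lands on river]
river: ρ → (-1,3,1)
ρ-cycle length = 2 (tail of 1 descent step not counted)

2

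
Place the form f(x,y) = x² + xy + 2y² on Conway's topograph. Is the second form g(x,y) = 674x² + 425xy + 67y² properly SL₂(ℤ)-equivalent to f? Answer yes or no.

D₁ = -7, D₂ = -7
f: reduced (well bottom): (1,1,2) with a≤c, −a<b≤a
g: flip: (674,425,67)→(67,-425,674)
g: translate: b→-23 (≡-425 mod 134), so (67,-425,674)→(67,-23,2)
g: flip: (67,-23,2)→(2,23,67)
g: translate: b→-1 (≡23 mod 4), so (2,23,67)→(2,-1,1)
g: flip: (2,-1,1)→(1,1,2)
g: reduced (well bottom): (1,1,2) with a≤c, −a<b≤a
reduced forms (1, 1, 2) vs (1, 1, 2) ⇒ equivalent

yes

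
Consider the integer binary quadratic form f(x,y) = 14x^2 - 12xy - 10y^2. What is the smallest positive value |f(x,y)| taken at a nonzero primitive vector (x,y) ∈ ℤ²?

descent: ρ → (-10,12,14)  [lands on river]
river: ρ → (14,16,-8)
river: ρ → (-8,16,14)
river: ρ → (14,12,-10)
river: ρ → (-10,8,16)
river: ρ → (16,24,-2)
river: ρ → (-2,24,16)
river: ρ → (16,8,-10)
closes: descent 1, river 8
min |a| on river = 2

2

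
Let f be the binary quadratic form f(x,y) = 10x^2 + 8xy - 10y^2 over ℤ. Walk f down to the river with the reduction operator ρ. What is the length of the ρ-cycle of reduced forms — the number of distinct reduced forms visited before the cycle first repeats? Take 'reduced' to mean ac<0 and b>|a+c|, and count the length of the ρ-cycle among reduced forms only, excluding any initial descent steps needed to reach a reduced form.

D = 464, ⌊√D⌋ = 21
river: ρ → (-10,12,8)
river: ρ → (8,20,-2)
river: ρ → (-2,20,8)
river: ρ → (8,12,-10)
river: ρ → (-10,8,10)
river: ρ → (10,12,-8)
river: ρ → (-8,20,2)
river: ρ → (2,20,-8)
river: ρ → (-8,12,10)
river: ρ → (10,8,-10)
ρ-cycle length = 10 (tail of 0 descent steps not counted)

10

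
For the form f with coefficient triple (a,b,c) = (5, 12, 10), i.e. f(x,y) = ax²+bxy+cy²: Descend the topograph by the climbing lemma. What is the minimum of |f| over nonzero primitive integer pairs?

translate: b→2 (≡12 mod 10), so (5,12,10)→(5,2,3)
flip: (5,2,3)→(3,-2,5)
reduced (well bottom): (3,-2,5) with a≤c, −a<b≤a
well minimum = a = 3

3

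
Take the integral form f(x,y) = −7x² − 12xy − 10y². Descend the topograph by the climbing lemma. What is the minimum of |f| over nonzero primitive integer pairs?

translate: b→-2 (≡12 mod 14), so (7,12,10)→(7,-2,5)
flip: (7,-2,5)→(5,2,7)
reduced (well bottom): (5,2,7) with a≤c, −a<b≤a
well minimum |f| = |-5| = 5 (negative-definite)

5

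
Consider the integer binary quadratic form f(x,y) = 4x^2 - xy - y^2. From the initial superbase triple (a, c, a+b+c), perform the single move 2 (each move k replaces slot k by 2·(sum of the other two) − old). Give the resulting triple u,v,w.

start (4,-1,2) = (f(1,0),f(0,1),f(1,1))
replace slot 2: 2·(4+2) − (-1) = 13 → (4,13,2)

4,13,2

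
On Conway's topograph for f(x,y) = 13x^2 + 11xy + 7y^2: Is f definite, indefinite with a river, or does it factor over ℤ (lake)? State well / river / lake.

D = b²−4ac = 11² − 4·13·7 = -243
D < 0 ⇒ definite ⇒ every region one sign ⇒ single well

well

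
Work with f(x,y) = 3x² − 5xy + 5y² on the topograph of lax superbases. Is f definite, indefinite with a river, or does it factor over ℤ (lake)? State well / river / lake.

D = b²−4ac = (-5)² − 4·3·5 = -35
D < 0 ⇒ definite ⇒ every region one sign ⇒ single well

well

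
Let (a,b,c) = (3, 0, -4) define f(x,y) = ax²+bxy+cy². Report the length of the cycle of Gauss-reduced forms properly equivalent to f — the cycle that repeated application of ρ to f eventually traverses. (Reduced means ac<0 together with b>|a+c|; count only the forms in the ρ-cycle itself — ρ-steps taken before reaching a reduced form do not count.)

D = 48, ⌊√D⌋ = 6
descent: ρ → (-4,0,3)
descent: ρ → (3,6,-1)  [lands on river]
river: ρ → (-1,6,3)
ρ-cycle length = 2 (tail of 2 descent steps not counted)

2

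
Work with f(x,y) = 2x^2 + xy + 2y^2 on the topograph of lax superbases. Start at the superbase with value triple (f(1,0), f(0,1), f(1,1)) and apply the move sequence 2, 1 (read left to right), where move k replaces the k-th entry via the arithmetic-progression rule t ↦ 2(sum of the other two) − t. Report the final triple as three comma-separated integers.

start (2,2,5) = (f(1,0),f(0,1),f(1,1))
replace slot 2: 2·(2+5) − 2 = 12 → (2,12,5)
replace slot 1: 2·(12+5) − 2 = 32 → (32,12,5)

32,12,5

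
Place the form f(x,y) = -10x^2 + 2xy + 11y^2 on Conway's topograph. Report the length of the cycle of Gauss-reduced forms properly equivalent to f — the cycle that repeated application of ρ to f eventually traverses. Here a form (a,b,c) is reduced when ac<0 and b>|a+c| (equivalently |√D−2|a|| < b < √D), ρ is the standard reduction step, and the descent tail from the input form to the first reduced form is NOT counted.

D = 444, ⌊√D⌋ = 21
river: ρ → (11,20,-1)
river: ρ → (-1,20,11)
river: ρ → (11,2,-10)
river: ρ → (-10,18,3)
river: ρ → (3,18,-10)
river: ρ → (-10,2,11)
ρ-cycle length = 6 (tail of 0 descent steps not counted)

6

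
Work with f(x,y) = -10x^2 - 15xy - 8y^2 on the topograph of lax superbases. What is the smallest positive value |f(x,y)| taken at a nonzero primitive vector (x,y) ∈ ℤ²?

translate: b→-5 (≡15 mod 20), so (10,15,8)→(10,-5,3)
flip: (10,-5,3)→(3,5,10)
translate: b→-1 (≡5 mod 6), so (3,5,10)→(3,-1,8)
reduced (well bottom): (3,-1,8) with a≤c, −a<b≤a
well minimum |f| = |-3| = 3 (negative-definite)

3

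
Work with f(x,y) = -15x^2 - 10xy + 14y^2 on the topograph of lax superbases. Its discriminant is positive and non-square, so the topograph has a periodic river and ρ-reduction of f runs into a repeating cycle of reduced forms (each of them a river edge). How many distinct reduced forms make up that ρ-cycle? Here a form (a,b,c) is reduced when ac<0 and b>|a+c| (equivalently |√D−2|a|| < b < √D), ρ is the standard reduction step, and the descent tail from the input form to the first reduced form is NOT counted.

D = 940, ⌊√D⌋ = 30
descent: ρ → (14,10,-15)  [lands on river]
river: ρ → (-15,20,9)
river: ρ → (9,16,-19)
river: ρ → (-19,22,6)
river: ρ → (6,26,-11)
river: ρ → (-11,18,14)
ρ-cycle length = 6 (tail of 1 descent step not counted)

6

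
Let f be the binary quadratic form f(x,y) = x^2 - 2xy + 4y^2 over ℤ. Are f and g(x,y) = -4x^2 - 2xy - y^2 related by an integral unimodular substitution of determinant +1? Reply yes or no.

D₁ = -12, D₂ = -12
f: translate: b→0 (≡-2 mod 2), so (1,-2,4)→(1,0,3)
f: reduced (well bottom): (1,0,3) with a≤c, −a<b≤a
g is negative-definite; reduce −g:
−g: flip: (4,2,1)→(1,-2,4)
−g: translate: b→0 (≡-2 mod 2), so (1,-2,4)→(1,0,3)
−g: reduced (well bottom): (1,0,3) with a≤c, −a<b≤a
flip sign back: reduced form of g is (-1,0,-3)
reduced forms (1, 0, 3) vs (-1, 0, -3) ⇒ inequivalent

no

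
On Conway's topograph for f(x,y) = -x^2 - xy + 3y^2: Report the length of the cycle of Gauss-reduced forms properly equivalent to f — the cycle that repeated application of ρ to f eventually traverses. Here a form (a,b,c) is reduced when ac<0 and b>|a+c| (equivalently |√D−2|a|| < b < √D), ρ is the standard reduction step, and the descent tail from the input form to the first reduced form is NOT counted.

D = 13, ⌊√D⌋ = 3
descent: ρ → (3,1,-1)
descent: ρ → (-1,3,1)  [lands on river]
river: ρ → (1,3,-1)
ρ-cycle length = 2 (tail of 2 descent steps not counted)

2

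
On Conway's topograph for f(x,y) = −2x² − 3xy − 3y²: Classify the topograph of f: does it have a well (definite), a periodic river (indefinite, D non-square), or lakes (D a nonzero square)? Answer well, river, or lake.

D = b²−4ac = (-3)² − 4·(-2)·(-3) = -15
D < 0 ⇒ definite ⇒ every region one sign ⇒ single well

well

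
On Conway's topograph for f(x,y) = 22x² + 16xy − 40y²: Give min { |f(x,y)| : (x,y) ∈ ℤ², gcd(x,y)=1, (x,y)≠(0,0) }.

descent: ρ → (-40,-16,22)
descent: ρ → (22,60,-2)  [lands on river]
river: ρ → (-2,60,22)
river: ρ → (22,28,-34)
river: ρ → (-34,40,16)
river: ρ → (16,56,-10)
river: ρ → (-10,44,46)
river: ρ → (46,48,-8)
river: ρ → (-8,48,46)
river: ρ → (46,44,-10)
river: ρ → (-10,56,16)
river: ρ → (16,40,-34)
river: ρ → (-34,28,22)
closes: descent 2, river 12
min |a| on river = 2

2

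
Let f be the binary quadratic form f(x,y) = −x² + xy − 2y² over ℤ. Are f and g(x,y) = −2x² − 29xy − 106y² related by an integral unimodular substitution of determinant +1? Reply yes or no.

D₁ = -7, D₂ = -7
f is negative-definite; reduce −f:
−f: translate: b→1 (≡-1 mod 2), so (1,-1,2)→(1,1,2)
−f: reduced (well bottom): (1,1,2) with a≤c, −a<b≤a
flip sign back: reduced form of f is (-1,-1,-2)
g is negative-definite; reduce −g:
−g: translate: b→1 (≡29 mod 4), so (2,29,106)→(2,1,1)
−g: flip: (2,1,1)→(1,-1,2)
−g: translate: b→1 (≡-1 mod 2), so (1,-1,2)→(1,1,2)
−g: reduced (well bottom): (1,1,2) with a≤c, −a<b≤a
flip sign back: reduced form of g is (-1,-1,-2)
reduced forms (-1, -1, -2) vs (-1, -1, -2) ⇒ equivalent

yes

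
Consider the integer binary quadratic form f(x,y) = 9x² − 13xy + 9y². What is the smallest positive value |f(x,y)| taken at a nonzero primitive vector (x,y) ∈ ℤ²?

translate: b→5 (≡-13 mod 18), so (9,-13,9)→(9,5,5)
flip: (9,5,5)→(5,-5,9)
translate: b→5 (≡-5 mod 10), so (5,-5,9)→(5,5,9)
reduced (well bottom): (5,5,9) with a≤c, −a<b≤a
well minimum = a = 5

5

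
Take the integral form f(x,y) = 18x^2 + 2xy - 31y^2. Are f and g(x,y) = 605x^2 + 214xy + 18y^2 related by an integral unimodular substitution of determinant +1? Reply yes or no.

D₁ = 2236, D₂ = 2236
river cycle of f (length 16): (18, 38, -11), (-11, 28, 33), (33, 38, -6), (-6, 46, 5), (5, 44, -15), (-15, 46, 2), (2, 46, -15), (-15, 44, 5), (5, 46, -6), (-6, 38, 33), … (6 more)
river cycle of g (length 16): (18, 38, -11), (-11, 28, 33), (33, 38, -6), (-6, 46, 5), (5, 44, -15), (-15, 46, 2), (2, 46, -15), (-15, 44, 5), (5, 46, -6), (-6, 38, 33), … (6 more)
cycles coincide ⇒ equivalent

yes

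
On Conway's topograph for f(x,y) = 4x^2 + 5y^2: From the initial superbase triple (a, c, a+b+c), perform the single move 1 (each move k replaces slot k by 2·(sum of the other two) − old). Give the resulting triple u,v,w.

start (4,5,9) = (f(1,0),f(0,1),f(1,1))
replace slot 1: 2·(5+9) − 4 = 24 → (24,5,9)

24,5,9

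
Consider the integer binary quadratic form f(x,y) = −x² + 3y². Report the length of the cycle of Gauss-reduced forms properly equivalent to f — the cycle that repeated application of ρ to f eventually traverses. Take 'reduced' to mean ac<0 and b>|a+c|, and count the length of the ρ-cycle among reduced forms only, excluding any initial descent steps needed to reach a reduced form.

D = 12, ⌊√D⌋ = 3
descent: ρ → (3,0,-1)
descent: ρ → (-1,2,2)  [lands on river]
river: ρ → (2,2,-1)
ρ-cycle length = 2 (tail of 2 descent steps not counted)

2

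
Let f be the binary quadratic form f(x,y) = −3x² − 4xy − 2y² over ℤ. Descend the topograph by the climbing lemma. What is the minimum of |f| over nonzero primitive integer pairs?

translate: b→-2 (≡4 mod 6), so (3,4,2)→(3,-2,1)
flip: (3,-2,1)→(1,2,3)
translate: b→0 (≡2 mod 2), so (1,2,3)→(1,0,2)
reduced (well bottom): (1,0,2) with a≤c, −a<b≤a
well minimum |f| = |-1| = 1 (negative-definite)

1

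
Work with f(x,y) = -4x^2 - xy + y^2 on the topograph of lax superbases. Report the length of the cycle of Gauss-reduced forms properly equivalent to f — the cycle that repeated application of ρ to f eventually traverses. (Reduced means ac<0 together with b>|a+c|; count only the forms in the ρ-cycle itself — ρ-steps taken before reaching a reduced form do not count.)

D = 17, ⌊√D⌋ = 4
descent: ρ → (1,3,-2)  [lands on river]
river: ρ → (-2,1,2)
river: ρ → (2,3,-1)
river: ρ → (-1,3,2)
river: ρ → (2,1,-2)
river: ρ → (-2,3,1)
ρ-cycle length = 6 (tail of 1 descent step not counted)

6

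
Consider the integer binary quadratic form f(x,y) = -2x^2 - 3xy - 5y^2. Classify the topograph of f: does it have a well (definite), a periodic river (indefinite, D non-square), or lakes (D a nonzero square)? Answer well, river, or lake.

D = b²−4ac = (-3)² − 4·(-2)·(-5) = -31
D < 0 ⇒ definite ⇒ every region one sign ⇒ single well

well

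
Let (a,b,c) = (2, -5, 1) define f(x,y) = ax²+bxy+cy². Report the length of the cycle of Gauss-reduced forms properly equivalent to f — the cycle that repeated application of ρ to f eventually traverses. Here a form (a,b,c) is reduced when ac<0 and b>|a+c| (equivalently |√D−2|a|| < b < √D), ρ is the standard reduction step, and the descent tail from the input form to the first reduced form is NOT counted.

D = 17, ⌊√D⌋ = 4
descent: ρ → (1,3,-2)  [lands on river]
river: ρ → (-2,1,2)
river: ρ → (2,3,-1)
river: ρ → (-1,3,2)
river: ρ → (2,1,-2)
river: ρ → (-2,3,1)
ρ-cycle length = 6 (tail of 1 descent step not counted)

6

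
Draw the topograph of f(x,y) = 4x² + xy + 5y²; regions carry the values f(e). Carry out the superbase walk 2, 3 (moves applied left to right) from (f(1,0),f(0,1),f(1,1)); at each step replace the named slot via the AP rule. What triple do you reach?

start (4,5,10) = (f(1,0),f(0,1),f(1,1))
replace slot 2: 2·(4+10) − 5 = 23 → (4,23,10)
replace slot 3: 2·(4+23) − 10 = 44 → (4,23,44)

4,23,44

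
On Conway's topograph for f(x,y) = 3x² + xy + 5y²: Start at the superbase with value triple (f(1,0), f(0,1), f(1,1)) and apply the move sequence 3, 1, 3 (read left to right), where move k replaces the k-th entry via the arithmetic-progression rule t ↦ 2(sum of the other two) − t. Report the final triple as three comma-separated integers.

start (3,5,9) = (f(1,0),f(0,1),f(1,1))
replace slot 3: 2·(3+5) − 9 = 7 → (3,5,7)
replace slot 1: 2·(5+7) − 3 = 21 → (21,5,7)
replace slot 3: 2·(21+5) − 7 = 45 → (21,5,45)

21,5,45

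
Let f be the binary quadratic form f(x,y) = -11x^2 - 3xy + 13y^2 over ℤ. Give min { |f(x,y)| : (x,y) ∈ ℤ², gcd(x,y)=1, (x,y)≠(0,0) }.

descent: ρ → (13,3,-11)  [lands on river]
river: ρ → (-11,19,5)
river: ρ → (5,21,-7)
river: ρ → (-7,21,5)
river: ρ → (5,19,-11)
river: ρ → (-11,3,13)
river: ρ → (13,23,-1)
river: ρ → (-1,23,13)
closes: descent 1, river 8
min |a| on river = 1

1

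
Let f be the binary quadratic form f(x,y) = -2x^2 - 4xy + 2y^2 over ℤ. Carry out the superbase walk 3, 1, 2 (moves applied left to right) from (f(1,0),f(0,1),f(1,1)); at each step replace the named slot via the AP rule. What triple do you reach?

start (-2,2,-4) = (f(1,0),f(0,1),f(1,1))
replace slot 3: 2·((-2)+2) − (-4) = 4 → (-2,2,4)
replace slot 1: 2·(2+4) − (-2) = 14 → (14,2,4)
replace slot 2: 2·(14+4) − 2 = 34 → (14,34,4)

14,34,4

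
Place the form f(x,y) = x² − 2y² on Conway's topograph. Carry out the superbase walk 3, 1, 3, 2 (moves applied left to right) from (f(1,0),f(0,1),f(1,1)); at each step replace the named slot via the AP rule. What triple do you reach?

start (1,-2,-1) = (f(1,0),f(0,1),f(1,1))
replace slot 3: 2·(1+(-2)) − (-1) = -1 → (1,-2,-1)
replace slot 1: 2·((-2)+(-1)) − 1 = -7 → (-7,-2,-1)
replace slot 3: 2·((-7)+(-2)) − (-1) = -17 → (-7,-2,-17)
replace slot 2: 2·((-7)+(-17)) − (-2) = -46 → (-7,-46,-17)

-7,-46,-17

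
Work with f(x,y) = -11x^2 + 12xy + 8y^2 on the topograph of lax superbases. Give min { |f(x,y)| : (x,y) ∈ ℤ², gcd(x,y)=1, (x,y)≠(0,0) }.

river: ρ → (8,20,-3)
river: ρ → (-3,22,1)
river: ρ → (1,22,-3)
river: ρ → (-3,20,8)
river: ρ → (8,12,-11)
river: ρ → (-11,10,9)
river: ρ → (9,8,-12)
river: ρ → (-12,16,5)
river: ρ → (5,14,-15)
river: ρ → (-15,16,4)
river: ρ → (4,16,-15)
river: ρ → (-15,14,5)
river: ρ → (5,16,-12)
river: ρ → (-12,8,9)
river: ρ → (9,10,-11)
river: ρ → (-11,12,8)
closes: descent 0, river 16
min |a| on river = 1

1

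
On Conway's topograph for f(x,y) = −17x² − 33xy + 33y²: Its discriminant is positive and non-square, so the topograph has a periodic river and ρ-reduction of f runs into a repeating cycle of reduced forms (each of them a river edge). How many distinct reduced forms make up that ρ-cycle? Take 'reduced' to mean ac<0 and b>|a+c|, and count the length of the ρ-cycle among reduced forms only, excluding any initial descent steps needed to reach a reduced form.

D = 3333, ⌊√D⌋ = 57
descent: ρ → (33,33,-17)  [lands on river]
river: ρ → (-17,35,31)
river: ρ → (31,27,-21)
river: ρ → (-21,57,1)
river: ρ → (1,57,-21)
river: ρ → (-21,27,31)
river: ρ → (31,35,-17)
river: ρ → (-17,33,33)
ρ-cycle length = 8 (tail of 1 descent step not counted)

8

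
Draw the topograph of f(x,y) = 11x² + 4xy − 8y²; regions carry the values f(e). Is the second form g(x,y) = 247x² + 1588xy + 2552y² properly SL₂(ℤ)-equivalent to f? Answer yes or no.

D₁ = 368, D₂ = 368
river cycle of f (length 8): (-8, 12, 7), (7, 16, -4), (-4, 16, 7), (7, 12, -8), (-8, 4, 11), (11, 18, -1), (-1, 18, 11), (11, 4, -8)
river cycle of g (length 8): (11, 4, -8), (-8, 12, 7), (7, 16, -4), (-4, 16, 7), (7, 12, -8), (-8, 4, 11), (11, 18, -1), (-1, 18, 11)
cycles coincide ⇒ equivalent

yes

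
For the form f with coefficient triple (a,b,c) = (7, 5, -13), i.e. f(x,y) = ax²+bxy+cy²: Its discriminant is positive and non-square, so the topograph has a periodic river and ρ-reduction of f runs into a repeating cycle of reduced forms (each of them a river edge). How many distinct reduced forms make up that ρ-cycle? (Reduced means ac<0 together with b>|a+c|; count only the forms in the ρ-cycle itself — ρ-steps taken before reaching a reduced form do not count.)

D = 389, ⌊√D⌋ = 19
descent: ρ → (-13,-5,7)
descent: ρ → (7,19,-1)  [lands on river]
river: ρ → (-1,19,7)
river: ρ → (7,9,-11)
river: ρ → (-11,13,5)
river: ρ → (5,17,-5)
river: ρ → (-5,13,11)
river: ρ → (11,9,-7)
river: ρ → (-7,19,1)
river: ρ → (1,19,-7)
river: ρ → (-7,9,11)
river: ρ → (11,13,-5)
river: ρ → (-5,17,5)
river: ρ → (5,13,-11)
river: ρ → (-11,9,7)
ρ-cycle length = 14 (tail of 2 descent steps not counted)

14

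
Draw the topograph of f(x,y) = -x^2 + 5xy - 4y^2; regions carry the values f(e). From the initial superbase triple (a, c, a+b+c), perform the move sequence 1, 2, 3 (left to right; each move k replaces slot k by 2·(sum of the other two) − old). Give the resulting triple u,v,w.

start (-1,-4,0) = (f(1,0),f(0,1),f(1,1))
replace slot 1: 2·((-4)+0) − (-1) = -7 → (-7,-4,0)
replace slot 2: 2·((-7)+0) − (-4) = -10 → (-7,-10,0)
replace slot 3: 2·((-7)+(-10)) − 0 = -34 → (-7,-10,-34)

-7,-10,-34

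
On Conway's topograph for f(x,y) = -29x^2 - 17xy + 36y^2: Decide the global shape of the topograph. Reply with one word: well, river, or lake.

D = b²−4ac = (-17)² − 4·(-29)·36 = 4465
D > 0 non-square ⇒ indefinite ⇒ periodic river

river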